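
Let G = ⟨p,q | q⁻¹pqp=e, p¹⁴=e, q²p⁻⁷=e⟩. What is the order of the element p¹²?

Compute successive powers until reaching e:
  (p¹²)¹ = p¹², (p¹²)² = p¹⁰, (p¹²)³ = p⁸, (p¹²)⁴ = p⁶, (p¹²)⁵ = p⁴, (p¹²)⁶ = p², (p¹²)⁷ = e.
The smallest positive k with (p¹²)ᵏ = e is 7.

Answer: 7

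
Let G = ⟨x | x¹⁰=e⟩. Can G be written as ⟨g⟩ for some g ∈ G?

|G| = 10. The element x has order 10 (its powers give 10 distinct elements), so ⟨x⟩ = G and G is cyclic.

Answer: Yes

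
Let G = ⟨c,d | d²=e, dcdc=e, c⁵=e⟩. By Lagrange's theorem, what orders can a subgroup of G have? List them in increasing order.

|G| = 10 = 2 · 5. By Lagrange's theorem the order of any subgroup divides 10; the divisors of 10 are 1, 2, 5, 10.

Answer: 1, 2, 5, 10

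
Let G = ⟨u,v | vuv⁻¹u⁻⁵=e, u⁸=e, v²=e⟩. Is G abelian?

u·v = uv but v·u = u⁵v, so u·v ≠ v·u and G is not abelian.

Answer: No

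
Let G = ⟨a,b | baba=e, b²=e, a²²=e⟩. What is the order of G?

Enumerate words in the generators, reducing via the relations: the distinct elements are
  {a, b, e, ab, a², a³, a⁴, a⁵, a⁶, a⁷, a⁸, a⁹, a²b, a²¹, a²⁰, a³b, a¹², a¹³, a¹¹, a¹⁰, a¹⁴, a¹⁵, a¹⁶, a¹⁷, a¹⁸, a¹⁹, a⁴b, a⁵b, a⁶b, a⁷b, a⁸b, a⁹b, a²¹b, a²⁰b, a¹²b, a¹³b, a¹¹b, a¹⁰b, a¹⁴b, a¹⁵b, a¹⁶b, a¹⁷b, a¹⁸b, a¹⁹b}.
No further products give new elements, so |G| = 44.

Answer: 44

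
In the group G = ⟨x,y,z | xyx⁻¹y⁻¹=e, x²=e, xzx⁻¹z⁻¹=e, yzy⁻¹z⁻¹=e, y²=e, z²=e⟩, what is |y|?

Compute successive powers until reaching e:
  y¹ = y, y² = e.
The smallest positive k with yᵏ = e is 2.

Answer: 2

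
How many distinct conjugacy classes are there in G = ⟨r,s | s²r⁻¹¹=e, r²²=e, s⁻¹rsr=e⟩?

The conjugacy classes (representative and size) are:
  [e] (size 1), [r²¹] (size 2), [r²] (size 2), [r³] (size 2), [r¹⁸] (size 2), [r¹⁷] (size 2), [r⁶] (size 2), [r⁷] (size 2), [r⁸] (size 2), [r¹³] (size 2), [r¹²] (size 2), [r¹¹] (size 1), [r¹⁰s] (size 11), [r⁷s] (size 11).
Class equation: 1 + 2 + 2 + 2 + 2 + 2 + 2 + 2 + 2 + 2 + 2 + 1 + 11 + 11 = 44 = |G|. So G has 14 conjugacy classes.

Answer: 14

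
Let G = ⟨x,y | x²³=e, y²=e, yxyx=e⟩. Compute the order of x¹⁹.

Compute successive powers until reaching e:
  (x¹⁹)¹ = x¹⁹, (x¹⁹)² = x¹⁵, (x¹⁹)³ = x¹¹, (x¹⁹)⁴ = x⁷, (x¹⁹)⁵ = x³, (x¹⁹)⁶ = x²², (x¹⁹)⁷ = x¹⁸, (x¹⁹)⁸ = x¹⁴, (x¹⁹)⁹ = x¹⁰, (x¹⁹)¹⁰ = x⁶, (x¹⁹)¹¹ = x², (x¹⁹)¹² = x²¹, (x¹⁹)¹³ = x¹⁷, (x¹⁹)¹⁴ = x¹³, (x¹⁹)¹⁵ = x⁹, (x¹⁹)¹⁶ = x⁵, (x¹⁹)¹⁷ = x, (x¹⁹)¹⁸ = x²⁰, (x¹⁹)¹⁹ = x¹⁶, (x¹⁹)²⁰ = x¹², (x¹⁹)²¹ = x⁸, (x¹⁹)²² = x⁴, (x¹⁹)²³ = e.
The smallest positive k with (x¹⁹)ᵏ = e is 23.

Answer: 23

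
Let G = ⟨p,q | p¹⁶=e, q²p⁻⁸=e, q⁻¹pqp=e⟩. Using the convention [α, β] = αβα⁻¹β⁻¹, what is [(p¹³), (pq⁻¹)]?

[(p¹³), (pq⁻¹)] = (p¹³)·(pq⁻¹)·(p¹³)⁻¹·(pq⁻¹)⁻¹.
  (p¹³) · (pq⁻¹) = p⁶q
  (p⁶q) · (p³) = p³q
  (p³q) · (pq) = p¹⁰

Answer: p¹⁰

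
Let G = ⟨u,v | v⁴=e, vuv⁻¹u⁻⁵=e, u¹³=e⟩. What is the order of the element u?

Compute successive powers until reaching e:
  u¹ = u, u² = u², u³ = u³, u⁴ = u⁴, u⁵ = u⁵, u⁶ = u⁶, u⁷ = u⁷, u⁸ = u⁸, u⁹ = u⁹, u¹⁰ = u¹⁰, u¹¹ = u¹¹, u¹² = u¹², u¹³ = e.
The smallest positive k with uᵏ = e is 13.

Answer: 13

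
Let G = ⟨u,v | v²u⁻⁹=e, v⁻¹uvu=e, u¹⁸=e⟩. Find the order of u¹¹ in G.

Compute successive powers until reaching e:
  (u¹¹)¹ = u¹¹, (u¹¹)² = u⁴, (u¹¹)³ = u¹⁵, (u¹¹)⁴ = u⁸, (u¹¹)⁵ = u, (u¹¹)⁶ = u¹², (u¹¹)⁷ = u⁵, (u¹¹)⁸ = u¹⁶, (u¹¹)⁹ = u⁹, (u¹¹)¹⁰ = u², (u¹¹)¹¹ = u¹³, (u¹¹)¹² = u⁶, (u¹¹)¹³ = u¹⁷, (u¹¹)¹⁴ = u¹⁰, (u¹¹)¹⁵ = u³, (u¹¹)¹⁶ = u¹⁴, (u¹¹)¹⁷ = u⁷, (u¹¹)¹⁸ = e.
The smallest positive k with (u¹¹)ᵏ = e is 18.

Answer: 18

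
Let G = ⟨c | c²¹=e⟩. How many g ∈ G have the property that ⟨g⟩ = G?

G is cyclic of order 21. An element generates G iff its order is 21, and a cyclic group of order 21 has exactly φ(21) = 12 such elements.

Answer: 12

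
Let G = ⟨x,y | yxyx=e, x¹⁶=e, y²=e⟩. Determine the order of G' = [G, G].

G' = [G, G] is generated by all commutators. The generator-pair commutators are: [x, y] = x².
The subgroup they normally generate is {e, x², x⁴, x⁶, x⁸, x¹⁰, x¹², x¹⁴}, of order 8.
Check: |G/G'| = 32/8 = 4 is the order of the abelianisation.

Answer: 8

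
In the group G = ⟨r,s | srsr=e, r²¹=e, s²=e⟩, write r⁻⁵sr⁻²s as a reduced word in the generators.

Multiply left to right, reducing at each step:
  (r¹⁶) · s = r¹⁶s
  (r¹⁶s) · r⁻² = r¹⁸s
  (r¹⁸s) · s = r¹⁸

Answer: r¹⁸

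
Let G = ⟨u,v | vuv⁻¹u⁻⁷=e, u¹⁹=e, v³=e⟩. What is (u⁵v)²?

Compute successive powers of (u⁵v), reducing at each step:
  (u⁵v)²: (u⁵v) · u⁵ = u²v;   (u²v) · v = u²v²

Answer: u²v²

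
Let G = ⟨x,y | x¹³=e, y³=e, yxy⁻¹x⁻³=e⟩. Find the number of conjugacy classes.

The conjugacy classes (representative and size) are:
  [e] (size 1), [x] (size 3), [x⁵] (size 3), [x¹⁰] (size 3), [x⁸] (size 3), [x¹⁰y] (size 13), [x⁷y²] (size 13).
Class equation: 1 + 3 + 3 + 3 + 3 + 13 + 13 = 39 = |G|. So G has 7 conjugacy classes.

Answer: 7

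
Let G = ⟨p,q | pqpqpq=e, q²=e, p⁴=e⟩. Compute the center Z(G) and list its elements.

An element z ∈ Z(G) iff z commutes with every generator.
For example e is central: e·p = p = p·e; e·q = q = q·e.
Whereas p ∉ Z(G) since p·q = pq ≠ qp = q·p.
Checking each of the 24 elements this way gives Z(G) = {e}, of order 1.

Answer: {e}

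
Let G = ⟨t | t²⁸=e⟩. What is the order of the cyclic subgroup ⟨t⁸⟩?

|⟨t⁸⟩| equals the order of t⁸. Compute successive powers until reaching e:
  (t⁸)¹ = t⁸, (t⁸)² = t¹⁶, (t⁸)³ = t²⁴, (t⁸)⁴ = t⁴, (t⁸)⁵ = t¹², (t⁸)⁶ = t²⁰, (t⁸)⁷ = e.
The smallest positive k with (t⁸)ᵏ = e is 7, so |⟨t⁸⟩| = 7.

Answer: 7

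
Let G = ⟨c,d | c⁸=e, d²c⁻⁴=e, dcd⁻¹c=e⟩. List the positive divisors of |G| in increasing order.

|G| = 16 = 2⁴. By Lagrange's theorem the order of any subgroup divides 16; the divisors of 16 are 1, 2, 4, 8, 16.

Answer: 1, 2, 4, 8, 16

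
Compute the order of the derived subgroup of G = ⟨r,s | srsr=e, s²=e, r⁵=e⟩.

G' = [G, G] is generated by all commutators. The generator-pair commutators are: [r, s] = r².
The subgroup they normally generate is {e, r, r², r³, r⁴}, of order 5.
Check: |G/G'| = 10/5 = 2 is the order of the abelianisation.

Answer: 5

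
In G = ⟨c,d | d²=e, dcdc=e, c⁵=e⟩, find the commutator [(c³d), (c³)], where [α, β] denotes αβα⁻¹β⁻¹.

[(c³d), (c³)] = (c³d)·(c³)·(c³d)⁻¹·(c³)⁻¹.
  (c³d) · (c³) = d
  d · (c³d) = c²
  (c²) · (c²) = c⁴

Answer: c⁴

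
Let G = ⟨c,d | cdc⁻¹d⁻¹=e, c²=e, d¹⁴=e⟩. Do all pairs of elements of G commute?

Each pair of generators commutes: c·d = cd = d·c. Since the generators pairwise commute, every element of G commutes with every other, so G is abelian.

Answer: Yes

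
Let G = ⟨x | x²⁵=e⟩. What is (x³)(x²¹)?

Compute (x³) · (x²¹) by multiplying left to right and reducing via the relations at each step:
  (x³) · x²¹ = x²⁴

Answer: x²⁴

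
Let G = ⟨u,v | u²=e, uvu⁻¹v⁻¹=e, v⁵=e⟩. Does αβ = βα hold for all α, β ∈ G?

Each pair of generators commutes: u·v = uv = v·u. Since the generators pairwise commute, every element of G commutes with every other, so G is abelian.

Answer: Yes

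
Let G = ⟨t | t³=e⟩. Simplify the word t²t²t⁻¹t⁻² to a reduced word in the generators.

Multiply left to right, reducing at each step:
  (t²) · t² = t
  t · t⁻¹ = e
  e · t⁻² = t

Answer: t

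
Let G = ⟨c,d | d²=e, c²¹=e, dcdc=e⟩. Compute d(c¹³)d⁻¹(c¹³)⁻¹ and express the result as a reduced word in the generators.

[d, (c¹³)] = d·(c¹³)·d⁻¹·(c¹³)⁻¹.
  d · (c¹³) = c⁸d
  (c⁸d) · d = c⁸
  (c⁸) · (c⁸) = c¹⁶

Answer: c¹⁶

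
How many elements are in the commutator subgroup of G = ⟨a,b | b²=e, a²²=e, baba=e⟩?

G' = [G, G] is generated by all commutators. The generator-pair commutators are: [a, b] = a².
The subgroup they normally generate is {e, a², a⁴, a⁶, a⁸, a¹⁰, a¹², a¹⁴, a¹⁶, a¹⁸, a²⁰}, of order 11.
Check: |G/G'| = 44/11 = 4 is the order of the abelianisation.

Answer: 11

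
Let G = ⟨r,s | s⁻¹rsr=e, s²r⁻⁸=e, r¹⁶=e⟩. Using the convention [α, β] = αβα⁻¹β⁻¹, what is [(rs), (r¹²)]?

[(rs), (r¹²)] = (rs)·(r¹²)·(rs)⁻¹·(r¹²)⁻¹.
  (rs) · (r¹²) = r⁵s
  (r⁵s) · (rs⁻¹) = r⁴
  (r⁴) · (r⁴) = r⁸

Answer: r⁸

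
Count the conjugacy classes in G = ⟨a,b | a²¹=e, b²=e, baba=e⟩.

The conjugacy classes (representative and size) are:
  [e] (size 1), [a²⁰] (size 2), [a²] (size 2), [a³] (size 2), [a¹⁷] (size 2), [a⁵] (size 2), [a⁶] (size 2), [a⁷] (size 2), [a⁸] (size 2), [a⁹] (size 2), [a¹⁰] (size 2), [b] (size 21).
Class equation: 1 + 2 + 2 + 2 + 2 + 2 + 2 + 2 + 2 + 2 + 2 + 21 = 42 = |G|. So G has 12 conjugacy classes.

Answer: 12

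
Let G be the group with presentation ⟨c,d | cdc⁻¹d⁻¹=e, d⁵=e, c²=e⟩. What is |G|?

Enumerate words in the generators, reducing via the relations: the distinct elements are
  {c, d, e, cd, d², d³, d⁴, cd², cd³, cd⁴}.
No further products give new elements, so |G| = 10.

Answer: 10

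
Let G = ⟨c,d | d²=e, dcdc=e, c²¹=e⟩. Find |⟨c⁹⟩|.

|⟨c⁹⟩| equals the order of c⁹. Compute successive powers until reaching e:
  (c⁹)¹ = c⁹, (c⁹)² = c¹⁸, (c⁹)³ = c⁶, (c⁹)⁴ = c¹⁵, (c⁹)⁵ = c³, (c⁹)⁶ = c¹², (c⁹)⁷ = e.
The smallest positive k with (c⁹)ᵏ = e is 7, so |⟨c⁹⟩| = 7.

Answer: 7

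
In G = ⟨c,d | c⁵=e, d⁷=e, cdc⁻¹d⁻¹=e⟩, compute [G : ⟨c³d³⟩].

First find ord(c³d³) by computing successive powers:
  (c³d³)¹ = c³d³, (c³d³)² = cd⁶, (c³d³)³ = c⁴d², (c³d³)⁴ = c²d⁵, (c³d³)⁵ = d, (c³d³)⁶ = c³d⁴, (c³d³)⁷ = c, (c³d³)⁸ = c⁴d³, (c³d³)⁹ = c²d⁶, (c³d³)¹⁰ = d², (c³d³)¹¹ = c³d⁵, (c³d³)¹² = cd, (c³d³)¹³ = c⁴d⁴, (c³d³)¹⁴ = c², (c³d³)¹⁵ = d³, (c³d³)¹⁶ = c³d⁶, (c³d³)¹⁷ = cd², (c³d³)¹⁸ = c⁴d⁵, (c³d³)¹⁹ = c²d, (c³d³)²⁰ = d⁴, (c³d³)²¹ = c³, (c³d³)²² = cd³, (c³d³)²³ = c⁴d⁶, (c³d³)²⁴ = c²d², (c³d³)²⁵ = d⁵, (c³d³)²⁶ = c³d, (c³d³)²⁷ = cd⁴, (c³d³)²⁸ = c⁴, (c³d³)²⁹ = c²d³, (c³d³)³⁰ = d⁶, (c³d³)³¹ = c³d², (c³d³)³² = cd⁵, (c³d³)³³ = c⁴d, (c³d³)³⁴ = c²d⁴, (c³d³)³⁵ = e.
So |⟨c³d³⟩| = ord(c³d³) = 35. With |G| = 35, by Lagrange [G : ⟨c³d³⟩] = 35/35 = 1.

Answer: 1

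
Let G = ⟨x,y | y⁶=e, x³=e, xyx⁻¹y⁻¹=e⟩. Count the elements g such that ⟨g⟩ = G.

⟨g⟩ = G would require ord(g) = |G| = 18, but the maximum element order in G is 6 < 18. So G is not cyclic and no single element generates it: the count is 0.

Answer: 0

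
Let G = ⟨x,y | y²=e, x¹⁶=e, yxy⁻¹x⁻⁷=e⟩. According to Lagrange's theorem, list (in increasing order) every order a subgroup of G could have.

|G| = 32 = 2⁵. By Lagrange's theorem the order of any subgroup divides 32; the divisors of 32 are 1, 2, 4, 8, 16, 32.

Answer: 1, 2, 4, 8, 16, 32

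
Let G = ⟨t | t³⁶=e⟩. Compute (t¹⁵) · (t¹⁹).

Compute (t¹⁵) · (t¹⁹) by multiplying left to right and reducing via the relations at each step:
  (t¹⁵) · t¹⁹ = t³⁴

Answer: t³⁴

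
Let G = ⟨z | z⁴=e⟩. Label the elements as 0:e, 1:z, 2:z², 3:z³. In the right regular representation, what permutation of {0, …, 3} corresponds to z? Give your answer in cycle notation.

(0 1 2 3)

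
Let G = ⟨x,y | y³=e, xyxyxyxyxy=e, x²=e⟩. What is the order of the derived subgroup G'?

G' = [G, G] is generated by all commutators. The generator-pair commutators are: [x, y] = xyxy².
The subgroup they normally generate is {e, x, y, y², xy, xyx, xyxy, xyxyx, y²xy²x, y²xy², y²x, xy², yx, yxy, yxyx, xy²xy²x, xy²xy², xy²x, y²xy, y²xyx, y²xyxy, yxy²xy², yxy²x, yxy², xyxy², xy²xy, xy²xyx, xy²xyxy, xyxy²xy², xyxy²x, y²xy²xy, xyxy²xy, xyxy²xyx, xyxy²xyxy, y²xy²xyxy², y²xy²xyx, y²xy²xyxy, y²xyxy²xy², y²xyxy²x, y²xyxy², yxyxy², yxy²xy, yxy²xyx, yxy²xyxy, yxyxy²xy², yxyxy²x, yxyxy²xy, xy²xyxy²xy², xy²xyxy²x, xy²xyxy², y²xyxy²xy, y²xyxy²xyx, yxy²xyxy²x, yxy²xyxy², xy²xyxy²xy, xy²xyxy²xyx, xyxy²xyxy²x, xyxy²xyxy², xyxy²xyxy²xy, yxy²xyxy²xy}, of order 60.
Check: |G/G'| = 60/60 = 1 is the order of the abelianisation.

Answer: 60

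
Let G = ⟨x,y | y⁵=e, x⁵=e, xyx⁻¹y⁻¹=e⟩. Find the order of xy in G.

Compute successive powers until reaching e:
  (xy)¹ = xy, (xy)² = x²y², (xy)³ = x³y³, (xy)⁴ = x⁴y⁴, (xy)⁵ = e.
The smallest positive k with (xy)ᵏ = e is 5.

Answer: 5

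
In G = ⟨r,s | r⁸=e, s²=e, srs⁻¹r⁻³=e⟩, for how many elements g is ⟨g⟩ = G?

⟨g⟩ = G would require ord(g) = |G| = 16, but the maximum element order in G is 8 < 16. So G is not cyclic and no single element generates it: the count is 0.

Answer: 0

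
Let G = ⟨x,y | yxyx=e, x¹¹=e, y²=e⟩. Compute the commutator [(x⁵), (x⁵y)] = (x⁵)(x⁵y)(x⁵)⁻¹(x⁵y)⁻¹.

[(x⁵), (x⁵y)] = (x⁵)·(x⁵y)·(x⁵)⁻¹·(x⁵y)⁻¹.
  (x⁵) · (x⁵y) = x¹⁰y
  (x¹⁰y) · (x⁶) = x⁴y
  (x⁴y) · (x⁵y) = x¹⁰

Answer: x¹⁰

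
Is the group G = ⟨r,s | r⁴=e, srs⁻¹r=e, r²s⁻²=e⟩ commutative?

r·s = rs but s·r = rs⁻¹, so r·s ≠ s·r and G is not abelian.

Answer: No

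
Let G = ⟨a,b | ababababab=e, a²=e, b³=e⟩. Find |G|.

Enumerate words in the generators, reducing via the relations: the distinct elements are
  {a, b, e, ab, ba, b², aba, ab², bab, b²a, abab, ab²a, baba, bab², b²ab, ababa, abab², ab²ab, bab²a, b²aba, b²ab², abab²a, ab²aba, ab²ab², babab², bab²ab, b²abab, b²ab²a, abab²ab, ab²abab, ab²ab²a, babab²a, bab²aba, bab²ab², b²abab², b²ab²ab, abab²aba, abab²ab², ab²abab², babab²ab, bab²abab, b²abab²a, b²ab²aba, abab²abab, ab²abab²a, babab²ab², bab²abab², b²abab²ab, b²ab²abab, abab²abab², ab²abab²ab, bab²abab²a, b²abab²aba, b²abab²ab², b²ab²abab², abab²abab²a, ab²abab²aba, ab²abab²ab², bab²abab²ab, abab²abab²ab}.
No further products give new elements, so |G| = 60.

Answer: 60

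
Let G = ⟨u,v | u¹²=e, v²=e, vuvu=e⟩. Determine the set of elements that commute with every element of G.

An element z ∈ Z(G) iff z commutes with every generator.
For example u⁶ is central: (u⁶)·u = u⁷ = u·(u⁶); (u⁶)·v = u⁶v = v·(u⁶).
Whereas u ∉ Z(G) since u·v = uv ≠ u¹¹v = v·u.
Checking each of the 24 elements this way gives Z(G) = {e, u⁶}, of order 2.

Answer: {e, u⁶}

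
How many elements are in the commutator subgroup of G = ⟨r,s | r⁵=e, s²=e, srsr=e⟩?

G' = [G, G] is generated by all commutators. The generator-pair commutators are: [r, s] = r².
The subgroup they normally generate is {e, r, r², r³, r⁴}, of order 5.
Check: |G/G'| = 10/5 = 2 is the order of the abelianisation.

Answer: 5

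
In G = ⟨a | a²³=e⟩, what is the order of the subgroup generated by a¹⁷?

|⟨a¹⁷⟩| equals the order of a¹⁷. Compute successive powers until reaching e:
  (a¹⁷)¹ = a¹⁷, (a¹⁷)² = a¹¹, (a¹⁷)³ = a⁵, (a¹⁷)⁴ = a²², (a¹⁷)⁵ = a¹⁶, (a¹⁷)⁶ = a¹⁰, (a¹⁷)⁷ = a⁴, (a¹⁷)⁸ = a²¹, (a¹⁷)⁹ = a¹⁵, (a¹⁷)¹⁰ = a⁹, (a¹⁷)¹¹ = a³, (a¹⁷)¹² = a²⁰, (a¹⁷)¹³ = a¹⁴, (a¹⁷)¹⁴ = a⁸, (a¹⁷)¹⁵ = a², (a¹⁷)¹⁶ = a¹⁹, (a¹⁷)¹⁷ = a¹³, (a¹⁷)¹⁸ = a⁷, (a¹⁷)¹⁹ = a, (a¹⁷)²⁰ = a¹⁸, (a¹⁷)²¹ = a¹², (a¹⁷)²² = a⁶, (a¹⁷)²³ = e.
The smallest positive k with (a¹⁷)ᵏ = e is 23, so |⟨a¹⁷⟩| = 23.

Answer: 23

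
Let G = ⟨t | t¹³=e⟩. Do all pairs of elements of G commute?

G has a single generator, so G is cyclic and hence abelian.

Answer: Yes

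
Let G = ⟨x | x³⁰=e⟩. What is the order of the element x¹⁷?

Compute successive powers until reaching e:
  (x¹⁷)¹ = x¹⁷, (x¹⁷)² = x⁴, (x¹⁷)³ = x²¹, (x¹⁷)⁴ = x⁸, (x¹⁷)⁵ = x²⁵, (x¹⁷)⁶ = x¹², (x¹⁷)⁷ = x²⁹, (x¹⁷)⁸ = x¹⁶, (x¹⁷)⁹ = x³, (x¹⁷)¹⁰ = x²⁰, (x¹⁷)¹¹ = x⁷, (x¹⁷)¹² = x²⁴, (x¹⁷)¹³ = x¹¹, (x¹⁷)¹⁴ = x²⁸, (x¹⁷)¹⁵ = x¹⁵, (x¹⁷)¹⁶ = x², (x¹⁷)¹⁷ = x¹⁹, (x¹⁷)¹⁸ = x⁶, (x¹⁷)¹⁹ = x²³, (x¹⁷)²⁰ = x¹⁰, (x¹⁷)²¹ = x²⁷, (x¹⁷)²² = x¹⁴, (x¹⁷)²³ = x, (x¹⁷)²⁴ = x¹⁸, (x¹⁷)²⁵ = x⁵, (x¹⁷)²⁶ = x²², (x¹⁷)²⁷ = x⁹, (x¹⁷)²⁸ = x²⁶, (x¹⁷)²⁹ = x¹³, (x¹⁷)³⁰ = e.
The smallest positive k with (x¹⁷)ᵏ = e is 30.

Answer: 30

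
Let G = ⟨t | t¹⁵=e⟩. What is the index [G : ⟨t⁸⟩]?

First find ord(t⁸) by computing successive powers:
  (t⁸)¹ = t⁸, (t⁸)² = t, (t⁸)³ = t⁹, (t⁸)⁴ = t², (t⁸)⁵ = t¹⁰, (t⁸)⁶ = t³, (t⁸)⁷ = t¹¹, (t⁸)⁸ = t⁴, (t⁸)⁹ = t¹², (t⁸)¹⁰ = t⁵, (t⁸)¹¹ = t¹³, (t⁸)¹² = t⁶, (t⁸)¹³ = t¹⁴, (t⁸)¹⁴ = t⁷, (t⁸)¹⁵ = e.
So |⟨t⁸⟩| = ord(t⁸) = 15. With |G| = 15, by Lagrange [G : ⟨t⁸⟩] = 15/15 = 1.

Answer: 1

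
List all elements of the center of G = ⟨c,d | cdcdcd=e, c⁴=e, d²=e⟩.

An element z ∈ Z(G) iff z commutes with every generator.
For example e is central: e·c = c = c·e; e·d = d = d·e.
Whereas c ∉ Z(G) since c·d = cd ≠ dc = d·c.
Checking each of the 24 elements this way gives Z(G) = {e}, of order 1.

Answer: {e}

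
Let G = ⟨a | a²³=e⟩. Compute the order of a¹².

Compute successive powers until reaching e:
  (a¹²)¹ = a¹², (a¹²)² = a, (a¹²)³ = a¹³, (a¹²)⁴ = a², (a¹²)⁵ = a¹⁴, (a¹²)⁶ = a³, (a¹²)⁷ = a¹⁵, (a¹²)⁸ = a⁴, (a¹²)⁹ = a¹⁶, (a¹²)¹⁰ = a⁵, (a¹²)¹¹ = a¹⁷, (a¹²)¹² = a⁶, (a¹²)¹³ = a¹⁸, (a¹²)¹⁴ = a⁷, (a¹²)¹⁵ = a¹⁹, (a¹²)¹⁶ = a⁸, (a¹²)¹⁷ = a²⁰, (a¹²)¹⁸ = a⁹, (a¹²)¹⁹ = a²¹, (a¹²)²⁰ = a¹⁰, (a¹²)²¹ = a²², (a¹²)²² = a¹¹, (a¹²)²³ = e.
The smallest positive k with (a¹²)ᵏ = e is 23.

Answer: 23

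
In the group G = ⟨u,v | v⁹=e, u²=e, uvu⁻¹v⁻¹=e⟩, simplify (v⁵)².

Compute successive powers of (v⁵), reducing at each step:
  (v⁵)²: (v⁵) · v⁵ = v

Answer: v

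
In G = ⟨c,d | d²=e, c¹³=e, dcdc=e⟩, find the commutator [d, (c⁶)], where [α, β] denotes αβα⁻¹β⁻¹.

[d, (c⁶)] = d·(c⁶)·d⁻¹·(c⁶)⁻¹.
  d · (c⁶) = c⁷d
  (c⁷d) · d = c⁷
  (c⁷) · (c⁷) = c

Answer: c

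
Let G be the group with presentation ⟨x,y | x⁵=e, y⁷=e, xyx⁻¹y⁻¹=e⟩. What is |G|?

Enumerate words in the generators, reducing via the relations: the distinct elements are
  {e, x, y, xy, x², x³, x⁴, y², y³, y⁴, y⁵, y⁶, xy², xy³, xy⁴, xy⁵, xy⁶, x²y, x³y, x⁴y, x²y², x²y³, x²y⁴, x²y⁵, x²y⁶, x³y², x³y³, x³y⁴, x³y⁵, x³y⁶, x⁴y², x⁴y³, x⁴y⁴, x⁴y⁵, x⁴y⁶}.
No further products give new elements, so |G| = 35.

Answer: 35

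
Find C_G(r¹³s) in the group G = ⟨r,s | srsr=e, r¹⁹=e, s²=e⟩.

⟨r¹³s⟩ ⊆ C_G(r¹³s) since powers of r¹³s commute with r¹³s; so |C_G(r¹³s)| ≥ |⟨r¹³s⟩| = 2.
By orbit–stabilizer, |C_G(r¹³s)| = |G| / |conj. class of r¹³s| = 38 / 19 = 2.
The 2 elements commuting with r¹³s are {e, r¹³s}.

Answer: {e, r¹³s}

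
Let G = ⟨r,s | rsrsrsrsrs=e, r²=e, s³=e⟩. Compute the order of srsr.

Compute successive powers until reaching e:
  (srsr)¹ = srsr, (srsr)² = rs², (srsr)³ = sr, (srsr)⁴ = rs²rs², (srsr)⁵ = e.
The smallest positive k with (srsr)ᵏ = e is 5.

Answer: 5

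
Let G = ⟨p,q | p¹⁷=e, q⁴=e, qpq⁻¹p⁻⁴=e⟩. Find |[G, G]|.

G' = [G, G] is generated by all commutators. The generator-pair commutators are: [p, q] = p¹⁴.
The subgroup they normally generate is {e, p, p², p³, p⁴, p⁵, p⁶, p⁷, p⁸, p⁹, p¹⁰, p¹¹, p¹², p¹³, p¹⁴, p¹⁵, p¹⁶}, of order 17.
Check: |G/G'| = 68/17 = 4 is the order of the abelianisation.

Answer: 17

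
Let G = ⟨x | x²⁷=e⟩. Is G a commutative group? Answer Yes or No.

G has a single generator, so G is cyclic and hence abelian.

Answer: Yes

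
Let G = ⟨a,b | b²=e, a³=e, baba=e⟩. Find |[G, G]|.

G' = [G, G] is generated by all commutators. The generator-pair commutators are: [a, b] = a².
The subgroup they normally generate is {e, a, a²}, of order 3.
Check: |G/G'| = 6/3 = 2 is the order of the abelianisation.

Answer: 3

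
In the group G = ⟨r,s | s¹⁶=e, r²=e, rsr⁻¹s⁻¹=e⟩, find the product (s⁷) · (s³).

Compute (s⁷) · (s³) by multiplying left to right and reducing via the relations at each step:
  (s⁷) · s³ = s¹⁰

Answer: s¹⁰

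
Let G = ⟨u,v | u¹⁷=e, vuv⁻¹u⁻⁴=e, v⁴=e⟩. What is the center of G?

An element z ∈ Z(G) iff z commutes with every generator.
For example e is central: e·u = u = u·e; e·v = v = v·e.
Whereas u ∉ Z(G) since u·v = uv ≠ u⁴v = v·u.
Checking each of the 68 elements this way gives Z(G) = {e}, of order 1.

Answer: {e}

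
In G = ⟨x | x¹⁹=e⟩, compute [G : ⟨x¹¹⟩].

First find ord(x¹¹) by computing successive powers:
  (x¹¹)¹ = x¹¹, (x¹¹)² = x³, (x¹¹)³ = x¹⁴, (x¹¹)⁴ = x⁶, (x¹¹)⁵ = x¹⁷, (x¹¹)⁶ = x⁹, (x¹¹)⁷ = x, (x¹¹)⁸ = x¹², (x¹¹)⁹ = x⁴, (x¹¹)¹⁰ = x¹⁵, (x¹¹)¹¹ = x⁷, (x¹¹)¹² = x¹⁸, (x¹¹)¹³ = x¹⁰, (x¹¹)¹⁴ = x², (x¹¹)¹⁵ = x¹³, (x¹¹)¹⁶ = x⁵, (x¹¹)¹⁷ = x¹⁶, (x¹¹)¹⁸ = x⁸, (x¹¹)¹⁹ = e.
So |⟨x¹¹⟩| = ord(x¹¹) = 19. With |G| = 19, by Lagrange [G : ⟨x¹¹⟩] = 19/19 = 1.

Answer: 1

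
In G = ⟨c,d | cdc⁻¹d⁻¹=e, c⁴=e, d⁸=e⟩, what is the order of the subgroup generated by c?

|⟨c⟩| equals the order of c. Compute successive powers until reaching e:
  c¹ = c, c² = c², c³ = c³, c⁴ = e.
The smallest positive k with cᵏ = e is 4, so |⟨c⟩| = 4.

Answer: 4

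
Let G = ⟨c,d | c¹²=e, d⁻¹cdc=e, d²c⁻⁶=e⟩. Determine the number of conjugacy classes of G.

The conjugacy classes (representative and size) are:
  [e] (size 1), [c¹¹] (size 2), [c²] (size 2), [c⁹] (size 2), [c⁴] (size 2), [c⁵] (size 2), [c⁶] (size 1), [c²d] (size 6), [cd] (size 6).
Class equation: 1 + 2 + 2 + 2 + 2 + 2 + 1 + 6 + 6 = 24 = |G|. So G has 9 conjugacy classes.

Answer: 9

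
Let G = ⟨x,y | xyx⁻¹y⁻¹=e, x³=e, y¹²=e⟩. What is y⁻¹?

The order of y is 12 (smallest k with yᵏ = e), so y⁻¹ = y¹¹ = y¹¹.
Check: y · (y¹¹) → y · y¹¹ = e, giving e as required.

Answer: y¹¹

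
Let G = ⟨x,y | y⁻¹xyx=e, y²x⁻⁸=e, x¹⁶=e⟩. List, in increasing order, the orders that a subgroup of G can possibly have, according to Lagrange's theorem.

|G| = 32 = 2⁵. By Lagrange's theorem the order of any subgroup divides 32; the divisors of 32 are 1, 2, 4, 8, 16, 32.

Answer: 1, 2, 4, 8, 16, 32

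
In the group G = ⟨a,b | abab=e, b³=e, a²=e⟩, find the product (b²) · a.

Compute (b²) · a by multiplying left to right and reducing via the relations at each step:
  (b²) · a = ab

Answer: ab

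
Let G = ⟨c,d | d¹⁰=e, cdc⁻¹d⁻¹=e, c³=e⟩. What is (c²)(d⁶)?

Compute (c²) · (d⁶) by multiplying left to right and reducing via the relations at each step:
  (c²) · d⁶ = c²d⁶

Answer: c²d⁶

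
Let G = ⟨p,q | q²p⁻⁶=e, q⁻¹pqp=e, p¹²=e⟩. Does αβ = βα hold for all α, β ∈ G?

p·q = pq but q·p = p⁵q⁻¹, so p·q ≠ q·p and G is not abelian.

Answer: No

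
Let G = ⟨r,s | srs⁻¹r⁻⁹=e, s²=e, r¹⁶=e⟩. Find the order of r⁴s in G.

Compute successive powers until reaching e:
  (r⁴s)¹ = r⁴s, (r⁴s)² = r⁸, (r⁴s)³ = r¹²s, (r⁴s)⁴ = e.
The smallest positive k with (r⁴s)ᵏ = e is 4.

Answer: 4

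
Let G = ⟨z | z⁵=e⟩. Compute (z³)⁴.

Compute successive powers of (z³), reducing at each step:
  (z³)²: (z³) · z³ = z
  (z³)³: z · z³ = z⁴
  (z³)⁴: (z⁴) · z³ = z²

Answer: z²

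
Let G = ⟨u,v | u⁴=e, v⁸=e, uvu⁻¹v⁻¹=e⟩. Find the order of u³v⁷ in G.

Compute successive powers until reaching e:
  (u³v⁷)¹ = u³v⁷, (u³v⁷)² = u²v⁶, (u³v⁷)³ = uv⁵, (u³v⁷)⁴ = v⁴, (u³v⁷)⁵ = u³v³, (u³v⁷)⁶ = u²v², (u³v⁷)⁷ = uv, (u³v⁷)⁸ = e.
The smallest positive k with (u³v⁷)ᵏ = e is 8.

Answer: 8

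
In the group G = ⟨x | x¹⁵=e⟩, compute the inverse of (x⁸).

The order of (x⁸) is 15 (smallest k with (x⁸)ᵏ = e), so (x⁸)⁻¹ = (x⁸)¹⁴ = x⁷.
Check: (x⁸) · (x⁷) → (x⁸) · x⁷ = e, giving e as required.

Answer: x⁷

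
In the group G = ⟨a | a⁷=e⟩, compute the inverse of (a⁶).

The order of (a⁶) is 7 (smallest k with (a⁶)ᵏ = e), so (a⁶)⁻¹ = (a⁶)⁶ = a.
Check: (a⁶) · a → (a⁶) · a = e, giving e as required.

Answer: a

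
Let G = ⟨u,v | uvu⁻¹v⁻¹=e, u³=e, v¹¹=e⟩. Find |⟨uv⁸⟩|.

|⟨uv⁸⟩| equals the order of uv⁸. Compute successive powers until reaching e:
  (uv⁸)¹ = uv⁸, (uv⁸)² = u²v⁵, (uv⁸)³ = v², (uv⁸)⁴ = uv¹⁰, (uv⁸)⁵ = u²v⁷, (uv⁸)⁶ = v⁴, (uv⁸)⁷ = uv, (uv⁸)⁸ = u²v⁹, (uv⁸)⁹ = v⁶, (uv⁸)¹⁰ = uv³, (uv⁸)¹¹ = u², (uv⁸)¹² = v⁸, (uv⁸)¹³ = uv⁵, (uv⁸)¹⁴ = u²v², (uv⁸)¹⁵ = v¹⁰, (uv⁸)¹⁶ = uv⁷, (uv⁸)¹⁷ = u²v⁴, (uv⁸)¹⁸ = v, (uv⁸)¹⁹ = uv⁹, (uv⁸)²⁰ = u²v⁶, (uv⁸)²¹ = v³, (uv⁸)²² = u, (uv⁸)²³ = u²v⁸, (uv⁸)²⁴ = v⁵, (uv⁸)²⁵ = uv², (uv⁸)²⁶ = u²v¹⁰, (uv⁸)²⁷ = v⁷, (uv⁸)²⁸ = uv⁴, (uv⁸)²⁹ = u²v, (uv⁸)³⁰ = v⁹, (uv⁸)³¹ = uv⁶, (uv⁸)³² = u²v³, (uv⁸)³³ = e.
The smallest positive k with (uv⁸)ᵏ = e is 33, so |⟨uv⁸⟩| = 33.

Answer: 33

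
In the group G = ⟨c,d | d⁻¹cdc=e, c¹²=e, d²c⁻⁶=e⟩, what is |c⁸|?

Compute successive powers until reaching e:
  (c⁸)¹ = c⁸, (c⁸)² = c⁴, (c⁸)³ = e.
The smallest positive k with (c⁸)ᵏ = e is 3.

Answer: 3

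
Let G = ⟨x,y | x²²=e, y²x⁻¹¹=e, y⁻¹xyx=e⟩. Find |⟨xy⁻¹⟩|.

|⟨xy⁻¹⟩| equals the order of xy⁻¹. Compute successive powers until reaching e:
  (xy⁻¹)¹ = xy⁻¹, (xy⁻¹)² = x¹¹, (xy⁻¹)³ = xy, (xy⁻¹)⁴ = e.
The smallest positive k with (xy⁻¹)ᵏ = e is 4, so |⟨xy⁻¹⟩| = 4.

Answer: 4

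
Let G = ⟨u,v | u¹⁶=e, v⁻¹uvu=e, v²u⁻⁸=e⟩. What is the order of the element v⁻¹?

Compute successive powers until reaching e:
  (v⁻¹)¹ = v⁻¹, (v⁻¹)² = u⁸, (v⁻¹)³ = v, (v⁻¹)⁴ = e.
The smallest positive k with (v⁻¹)ᵏ = e is 4.

Answer: 4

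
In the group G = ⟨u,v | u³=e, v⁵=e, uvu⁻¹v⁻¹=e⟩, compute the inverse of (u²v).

The order of (u²v) is 15 (smallest k with (u²v)ᵏ = e), so (u²v)⁻¹ = (u²v)¹⁴ = uv⁴.
Check: (u²v) · (uv⁴) → (u²v) · u = v;   v · v⁴ = e, giving e as required.

Answer: uv⁴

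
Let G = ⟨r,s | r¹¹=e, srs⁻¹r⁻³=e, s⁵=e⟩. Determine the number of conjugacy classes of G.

The conjugacy classes (representative and size) are:
  [e] (size 1), [r³] (size 5), [r⁶] (size 5), [r⁷s] (size 11), [r⁹s²] (size 11), [r⁷s³] (size 11), [r⁷s⁴] (size 11).
Class equation: 1 + 5 + 5 + 11 + 11 + 11 + 11 = 55 = |G|. So G has 7 conjugacy classes.

Answer: 7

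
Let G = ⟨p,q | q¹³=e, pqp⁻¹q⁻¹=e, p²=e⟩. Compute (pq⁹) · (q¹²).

Compute (pq⁹) · (q¹²) by multiplying left to right and reducing via the relations at each step:
  (pq⁹) · q¹² = pq⁸

Answer: pq⁸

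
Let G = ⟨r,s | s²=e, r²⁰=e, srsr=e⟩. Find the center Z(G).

An element z ∈ Z(G) iff z commutes with every generator.
For example r¹⁰ is central: (r¹⁰)·r = r¹¹ = r·(r¹⁰); (r¹⁰)·s = r¹⁰s = s·(r¹⁰).
Whereas r ∉ Z(G) since r·s = rs ≠ r¹⁹s = s·r.
Checking each of the 40 elements this way gives Z(G) = {e, r¹⁰}, of order 2.

Answer: {e, r¹⁰}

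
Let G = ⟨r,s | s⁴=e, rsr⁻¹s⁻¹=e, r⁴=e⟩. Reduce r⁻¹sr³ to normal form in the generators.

Multiply left to right, reducing at each step:
  (r³) · s = r³s
  (r³s) · r³ = r²s

Answer: r²s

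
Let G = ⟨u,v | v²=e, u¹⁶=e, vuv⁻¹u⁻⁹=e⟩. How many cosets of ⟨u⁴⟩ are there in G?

First find ord(u⁴) by computing successive powers:
  (u⁴)¹ = u⁴, (u⁴)² = u⁸, (u⁴)³ = u¹², (u⁴)⁴ = e.
So |⟨u⁴⟩| = ord(u⁴) = 4. With |G| = 32, by Lagrange [G : ⟨u⁴⟩] = 32/4 = 8.

Answer: 8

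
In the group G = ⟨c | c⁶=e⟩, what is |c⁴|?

Compute successive powers until reaching e:
  (c⁴)¹ = c⁴, (c⁴)² = c², (c⁴)³ = e.
The smallest positive k with (c⁴)ᵏ = e is 3.

Answer: 3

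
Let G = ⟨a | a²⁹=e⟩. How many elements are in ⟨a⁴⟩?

|⟨a⁴⟩| equals the order of a⁴. Compute successive powers until reaching e:
  (a⁴)¹ = a⁴, (a⁴)² = a⁸, (a⁴)³ = a¹², (a⁴)⁴ = a¹⁶, (a⁴)⁵ = a²⁰, (a⁴)⁶ = a²⁴, (a⁴)⁷ = a²⁸, (a⁴)⁸ = a³, (a⁴)⁹ = a⁷, (a⁴)¹⁰ = a¹¹, (a⁴)¹¹ = a¹⁵, (a⁴)¹² = a¹⁹, (a⁴)¹³ = a²³, (a⁴)¹⁴ = a²⁷, (a⁴)¹⁵ = a², (a⁴)¹⁶ = a⁶, (a⁴)¹⁷ = a¹⁰, (a⁴)¹⁸ = a¹⁴, (a⁴)¹⁹ = a¹⁸, (a⁴)²⁰ = a²², (a⁴)²¹ = a²⁶, (a⁴)²² = a, (a⁴)²³ = a⁵, (a⁴)²⁴ = a⁹, (a⁴)²⁵ = a¹³, (a⁴)²⁶ = a¹⁷, (a⁴)²⁷ = a²¹, (a⁴)²⁸ = a²⁵, (a⁴)²⁹ = e.
The smallest positive k with (a⁴)ᵏ = e is 29, so |⟨a⁴⟩| = 29.

Answer: 29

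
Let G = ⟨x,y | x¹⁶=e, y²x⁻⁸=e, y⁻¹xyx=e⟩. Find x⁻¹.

The order of x is 16 (smallest k with xᵏ = e), so x⁻¹ = x¹⁵ = x¹⁵.
Check: x · (x¹⁵) → x · x¹⁵ = e, giving e as required.

Answer: x¹⁵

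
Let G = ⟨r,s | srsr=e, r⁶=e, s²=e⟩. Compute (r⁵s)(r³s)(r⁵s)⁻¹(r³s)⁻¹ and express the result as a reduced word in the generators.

[(r⁵s), (r³s)] = (r⁵s)·(r³s)·(r⁵s)⁻¹·(r³s)⁻¹.
  (r⁵s) · (r³s) = r²
  (r²) · (r⁵s) = rs
  (rs) · (r³s) = r⁴

Answer: r⁴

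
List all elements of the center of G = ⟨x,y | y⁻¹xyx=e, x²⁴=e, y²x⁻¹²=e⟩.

An element z ∈ Z(G) iff z commutes with every generator.
For example x¹² is central: (x¹²)·x = x¹³ = x·(x¹²); (x¹²)·y = y⁻¹ = y·(x¹²).
Whereas x ∉ Z(G) since x·y = xy ≠ x¹¹y⁻¹ = y·x.
Checking each of the 48 elements this way gives Z(G) = {e, x¹²}, of order 2.

Answer: {e, x¹²}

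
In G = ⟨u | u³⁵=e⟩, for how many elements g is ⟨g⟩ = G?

G is cyclic of order 35. An element generates G iff its order is 35, and a cyclic group of order 35 has exactly φ(35) = 24 such elements.

Answer: 24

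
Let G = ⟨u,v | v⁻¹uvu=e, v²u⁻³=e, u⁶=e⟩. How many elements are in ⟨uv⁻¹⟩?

|⟨uv⁻¹⟩| equals the order of uv⁻¹. Compute successive powers until reaching e:
  (uv⁻¹)¹ = uv⁻¹, (uv⁻¹)² = u³, (uv⁻¹)³ = uv, (uv⁻¹)⁴ = e.
The smallest positive k with (uv⁻¹)ᵏ = e is 4, so |⟨uv⁻¹⟩| = 4.

Answer: 4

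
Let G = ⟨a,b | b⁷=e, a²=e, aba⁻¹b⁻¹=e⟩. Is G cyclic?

|G| = 14. The element ab has order 14 (its powers give 14 distinct elements), so ⟨ab⟩ = G and G is cyclic.

Answer: Yes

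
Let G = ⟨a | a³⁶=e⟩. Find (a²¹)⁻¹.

The order of (a²¹) is 12 (smallest k with (a²¹)ᵏ = e), so (a²¹)⁻¹ = (a²¹)¹¹ = a¹⁵.
Check: (a²¹) · (a¹⁵) → (a²¹) · a¹⁵ = e, giving e as required.

Answer: a¹⁵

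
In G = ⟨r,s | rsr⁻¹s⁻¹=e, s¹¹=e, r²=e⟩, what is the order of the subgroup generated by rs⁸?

|⟨rs⁸⟩| equals the order of rs⁸. Compute successive powers until reaching e:
  (rs⁸)¹ = rs⁸, (rs⁸)² = s⁵, (rs⁸)³ = rs², (rs⁸)⁴ = s¹⁰, (rs⁸)⁵ = rs⁷, (rs⁸)⁶ = s⁴, (rs⁸)⁷ = rs, (rs⁸)⁸ = s⁹, (rs⁸)⁹ = rs⁶, (rs⁸)¹⁰ = s³, (rs⁸)¹¹ = r, (rs⁸)¹² = s⁸, (rs⁸)¹³ = rs⁵, (rs⁸)¹⁴ = s², (rs⁸)¹⁵ = rs¹⁰, (rs⁸)¹⁶ = s⁷, (rs⁸)¹⁷ = rs⁴, (rs⁸)¹⁸ = s, (rs⁸)¹⁹ = rs⁹, (rs⁸)²⁰ = s⁶, (rs⁸)²¹ = rs³, (rs⁸)²² = e.
The smallest positive k with (rs⁸)ᵏ = e is 22, so |⟨rs⁸⟩| = 22.

Answer: 22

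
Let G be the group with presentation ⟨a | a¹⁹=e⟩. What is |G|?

G is generated by a single element, so G is cyclic. The relator gives a¹⁹ = e and no smaller power is forced to be e, so the 19 powers {a, e, a², a³, a⁴, a⁵, a⁶, a⁷, a⁸, a⁹, a¹², a¹³, a¹¹, a¹⁰, a¹⁴, a¹⁵, a¹⁶, a¹⁷, a¹⁸} are distinct. Hence |G| = 19.

Answer: 19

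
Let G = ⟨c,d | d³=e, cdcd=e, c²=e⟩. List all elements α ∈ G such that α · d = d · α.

⟨d⟩ ⊆ C_G(d) since powers of d commute with d; so |C_G(d)| ≥ |⟨d⟩| = 3.
By orbit–stabilizer, |C_G(d)| = |G| / |conj. class of d| = 6 / 2 = 3.
The 3 elements commuting with d are {e, d, d²}.

Answer: {e, d, d²}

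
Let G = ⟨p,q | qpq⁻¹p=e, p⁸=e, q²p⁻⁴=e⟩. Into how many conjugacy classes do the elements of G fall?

The conjugacy classes (representative and size) are:
  [e] (size 1), [p⁷] (size 2), [p²] (size 2), [p⁵] (size 2), [p⁴] (size 1), [p²q⁻¹] (size 4), [p³q] (size 4).
Class equation: 1 + 2 + 2 + 2 + 1 + 4 + 4 = 16 = |G|. So G has 7 conjugacy classes.

Answer: 7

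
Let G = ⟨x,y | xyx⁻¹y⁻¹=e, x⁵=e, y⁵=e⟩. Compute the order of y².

Compute successive powers until reaching e:
  (y²)¹ = y², (y²)² = y⁴, (y²)³ = y, (y²)⁴ = y³, (y²)⁵ = e.
The smallest positive k with (y²)ᵏ = e is 5.

Answer: 5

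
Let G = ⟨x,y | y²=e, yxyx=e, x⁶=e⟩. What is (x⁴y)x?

Compute (x⁴y) · x by multiplying left to right and reducing via the relations at each step:
  (x⁴y) · x = x³y

Answer: x³y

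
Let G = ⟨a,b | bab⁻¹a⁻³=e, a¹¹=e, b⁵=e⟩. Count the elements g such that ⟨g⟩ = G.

⟨g⟩ = G would require ord(g) = |G| = 55, but the maximum element order in G is 11 < 55. So G is not cyclic and no single element generates it: the count is 0.

Answer: 0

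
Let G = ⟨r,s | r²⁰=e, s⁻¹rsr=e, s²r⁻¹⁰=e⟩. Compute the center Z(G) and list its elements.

An element z ∈ Z(G) iff z commutes with every generator.
For example r¹⁰ is central: (r¹⁰)·r = r¹¹ = r·(r¹⁰); (r¹⁰)·s = s⁻¹ = s·(r¹⁰).
Whereas r ∉ Z(G) since r·s = rs ≠ r⁹s⁻¹ = s·r.
Checking each of the 40 elements this way gives Z(G) = {e, r¹⁰}, of order 2.

Answer: {e, r¹⁰}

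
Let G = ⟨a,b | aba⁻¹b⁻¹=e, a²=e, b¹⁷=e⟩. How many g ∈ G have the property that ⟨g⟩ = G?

G is cyclic of order 34. An element generates G iff its order is 34, and a cyclic group of order 34 has exactly φ(34) = 16 such elements.

Answer: 16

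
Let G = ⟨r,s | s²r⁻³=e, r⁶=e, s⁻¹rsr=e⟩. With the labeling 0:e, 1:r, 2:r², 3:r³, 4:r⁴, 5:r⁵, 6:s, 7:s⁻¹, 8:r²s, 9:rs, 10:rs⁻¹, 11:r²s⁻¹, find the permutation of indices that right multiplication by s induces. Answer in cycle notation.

(0 6 3 7)(1 9 4 10)(2 8 5 11)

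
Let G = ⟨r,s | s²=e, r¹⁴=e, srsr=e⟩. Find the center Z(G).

An element z ∈ Z(G) iff z commutes with every generator.
For example r⁷ is central: (r⁷)·r = r⁸ = r·(r⁷); (r⁷)·s = r⁷s = s·(r⁷).
Whereas r ∉ Z(G) since r·s = rs ≠ r¹³s = s·r.
Checking each of the 28 elements this way gives Z(G) = {e, r⁷}, of order 2.

Answer: {e, r⁷}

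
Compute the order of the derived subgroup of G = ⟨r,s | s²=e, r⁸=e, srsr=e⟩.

G' = [G, G] is generated by all commutators. The generator-pair commutators are: [r, s] = r².
The subgroup they normally generate is {e, r², r⁴, r⁶}, of order 4.
Check: |G/G'| = 16/4 = 4 is the order of the abelianisation.

Answer: 4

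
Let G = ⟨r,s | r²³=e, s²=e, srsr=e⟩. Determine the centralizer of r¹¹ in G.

⟨r¹¹⟩ ⊆ C_G(r¹¹) since powers of r¹¹ commute with r¹¹; so |C_G(r¹¹)| ≥ |⟨r¹¹⟩| = 23.
By orbit–stabilizer, |C_G(r¹¹)| = |G| / |conj. class of r¹¹| = 46 / 2 = 23.
The 23 elements commuting with r¹¹ are {e, r, r², r³, r⁴, r⁵, r⁶, r⁷, r⁸, r⁹, r¹⁰, r¹¹, r¹², r¹³, r¹⁴, r¹⁵, r¹⁶, r¹⁷, r¹⁸, r¹⁹, r²⁰, r²¹, r²²}.

Answer: {e, r, r², r³, r⁴, r⁵, r⁶, r⁷, r⁸, r⁹, r¹⁰, r¹¹, r¹², r¹³, r¹⁴, r¹⁵, r¹⁶, r¹⁷, r¹⁸, r¹⁹, r²⁰, r²¹, r²²}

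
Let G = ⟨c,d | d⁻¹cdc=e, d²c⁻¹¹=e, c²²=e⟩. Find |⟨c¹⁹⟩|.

|⟨c¹⁹⟩| equals the order of c¹⁹. Compute successive powers until reaching e:
  (c¹⁹)¹ = c¹⁹, (c¹⁹)² = c¹⁶, (c¹⁹)³ = c¹³, (c¹⁹)⁴ = c¹⁰, (c¹⁹)⁵ = c⁷, (c¹⁹)⁶ = c⁴, (c¹⁹)⁷ = c, (c¹⁹)⁸ = c²⁰, (c¹⁹)⁹ = c¹⁷, (c¹⁹)¹⁰ = c¹⁴, (c¹⁹)¹¹ = c¹¹, (c¹⁹)¹² = c⁸, (c¹⁹)¹³ = c⁵, (c¹⁹)¹⁴ = c², (c¹⁹)¹⁵ = c²¹, (c¹⁹)¹⁶ = c¹⁸, (c¹⁹)¹⁷ = c¹⁵, (c¹⁹)¹⁸ = c¹², (c¹⁹)¹⁹ = c⁹, (c¹⁹)²⁰ = c⁶, (c¹⁹)²¹ = c³, (c¹⁹)²² = e.
The smallest positive k with (c¹⁹)ᵏ = e is 22, so |⟨c¹⁹⟩| = 22.

Answer: 22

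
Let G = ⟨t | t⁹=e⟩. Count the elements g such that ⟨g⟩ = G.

G is cyclic of order 9. An element generates G iff its order is 9, and a cyclic group of order 9 has exactly φ(9) = 6 such elements.

Answer: 6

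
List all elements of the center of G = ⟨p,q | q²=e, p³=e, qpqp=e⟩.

An element z ∈ Z(G) iff z commutes with every generator.
For example e is central: e·p = p = p·e; e·q = q = q·e.
Whereas p ∉ Z(G) since p·q = pq ≠ p²q = q·p.
Checking each of the 6 elements this way gives Z(G) = {e}, of order 1.

Answer: {e}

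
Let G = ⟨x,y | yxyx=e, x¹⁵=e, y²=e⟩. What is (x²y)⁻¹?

The order of (x²y) is 2 (smallest k with (x²y)ᵏ = e), so (x²y)⁻¹ = (x²y)¹ = x²y.
Check: (x²y) · (x²y) → (x²y) · x² = y;   y · y = e, giving e as required.

Answer: x²y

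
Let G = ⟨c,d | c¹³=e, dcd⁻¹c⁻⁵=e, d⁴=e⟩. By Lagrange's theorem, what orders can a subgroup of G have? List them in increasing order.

|G| = 52 = 2² · 13. By Lagrange's theorem the order of any subgroup divides 52; the divisors of 52 are 1, 2, 4, 13, 26, 52.

Answer: 1, 2, 4, 13, 26, 52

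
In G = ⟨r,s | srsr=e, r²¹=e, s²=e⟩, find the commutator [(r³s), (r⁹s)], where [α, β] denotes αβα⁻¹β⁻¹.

[(r³s), (r⁹s)] = (r³s)·(r⁹s)·(r³s)⁻¹·(r⁹s)⁻¹.
  (r³s) · (r⁹s) = r¹⁵
  (r¹⁵) · (r³s) = r¹⁸s
  (r¹⁸s) · (r⁹s) = r⁹

Answer: r⁹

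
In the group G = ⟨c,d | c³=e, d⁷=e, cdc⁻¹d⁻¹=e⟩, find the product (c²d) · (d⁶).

Compute (c²d) · (d⁶) by multiplying left to right and reducing via the relations at each step:
  (c²d) · d⁶ = c²

Answer: c²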